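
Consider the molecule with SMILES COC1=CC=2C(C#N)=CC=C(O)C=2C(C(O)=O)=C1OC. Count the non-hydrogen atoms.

Every atom symbol written in the SMILES (organic subset) is one heavy atom; implicit H are not written.
Heavy atoms by element → C:14, N:1, O:5.
Total: 20.

20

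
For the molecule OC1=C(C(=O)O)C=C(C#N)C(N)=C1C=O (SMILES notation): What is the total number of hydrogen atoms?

6

Walk through each heavy atom and fill implicit hydrogens from standard valence (C 4, N 3, O 2, S 2, halogen 1):
  atom 1: O, bond orders sum to 1 (valence 2) → 1 H
  atom 2: C, bond orders sum to 4 (valence 4) → 0 H
  atom 3: C, bond orders sum to 4 (valence 4) → 0 H
  atom 4: C, bond orders sum to 4 (valence 4) → 0 H
  atom 5: O, bond orders sum to 2 (valence 2) → 0 H
  atom 6: O, bond orders sum to 1 (valence 2) → 1 H
  atom 7: C, bond orders sum to 3 (valence 4) → 1 H
  atom 8: C, bond orders sum to 4 (valence 4) → 0 H
  atom 9: C, bond orders sum to 4 (valence 4) → 0 H
  atom 10: N, bond orders sum to 3 (valence 3) → 0 H
  atom 11: C, bond orders sum to 4 (valence 4) → 0 H
  atom 12: N, bond orders sum to 1 (valence 3) → 2 H
  atom 13: C, bond orders sum to 4 (valence 4) → 0 H
  atom 14: C, bond orders sum to 3 (valence 4) → 1 H
  atom 15: O, bond orders sum to 2 (valence 2) → 0 H
Total hydrogens: 6.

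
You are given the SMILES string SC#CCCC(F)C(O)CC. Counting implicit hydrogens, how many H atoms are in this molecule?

13

Walk through each heavy atom and fill implicit hydrogens from standard valence (C 4, N 3, O 2, S 2, halogen 1):
  atom 1: S, bond orders sum to 1 (valence 2) → 1 H
  atom 2: C, bond orders sum to 4 (valence 4) → 0 H
  atom 3: C, bond orders sum to 4 (valence 4) → 0 H
  atom 4: C, bond orders sum to 2 (valence 4) → 2 H
  atom 5: C, bond orders sum to 2 (valence 4) → 2 H
  atom 6: C, bond orders sum to 3 (valence 4) → 1 H
  atom 7: F (halogen, monovalent) → 0 H
  atom 8: C, bond orders sum to 3 (valence 4) → 1 H
  atom 9: O, bond orders sum to 1 (valence 2) → 1 H
  atom 10: C, bond orders sum to 2 (valence 4) → 2 H
  atom 11: C, bond orders sum to 1 (valence 4) → 3 H
Total hydrogens: 13.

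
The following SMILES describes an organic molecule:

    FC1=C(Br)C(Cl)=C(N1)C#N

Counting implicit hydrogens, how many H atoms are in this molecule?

Walk through each heavy atom and fill implicit hydrogens from standard valence (C 4, N 3, O 2, S 2, halogen 1):
  atom 1: F (halogen, monovalent) → 0 H
  atom 2: C, bond orders sum to 4 (valence 4) → 0 H
  atom 3: C, bond orders sum to 4 (valence 4) → 0 H
  atom 4: Br (halogen, monovalent) → 0 H
  atom 5: C, bond orders sum to 4 (valence 4) → 0 H
  atom 6: Cl (halogen, monovalent) → 0 H
  atom 7: C, bond orders sum to 4 (valence 4) → 0 H
  atom 8: N, bond orders sum to 2 (valence 3) → 1 H
  atom 9: C, bond orders sum to 4 (valence 4) → 0 H
  atom 10: N, bond orders sum to 3 (valence 3) → 0 H
Total hydrogens: 1.

1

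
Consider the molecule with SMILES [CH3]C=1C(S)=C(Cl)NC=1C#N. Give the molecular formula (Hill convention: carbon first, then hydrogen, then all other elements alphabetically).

Walk through each heavy atom and fill implicit hydrogens from standard valence (C 4, N 3, O 2, S 2, halogen 1):
  atom 1: C with explicit H count 3
  atom 2: C, bond orders sum to 4 (valence 4) → 0 H
  atom 3: C, bond orders sum to 4 (valence 4) → 0 H
  atom 4: S, bond orders sum to 1 (valence 2) → 1 H
  atom 5: C, bond orders sum to 4 (valence 4) → 0 H
  atom 6: Cl (halogen, monovalent) → 0 H
  atom 7: N, bond orders sum to 2 (valence 3) → 1 H
  atom 8: C, bond orders sum to 4 (valence 4) → 0 H
  atom 9: C, bond orders sum to 4 (valence 4) → 0 H
  atom 10: N, bond orders sum to 3 (valence 3) → 0 H
Totals → C:6, H:5, Cl:1, N:2, S:1.

C6H5ClN2S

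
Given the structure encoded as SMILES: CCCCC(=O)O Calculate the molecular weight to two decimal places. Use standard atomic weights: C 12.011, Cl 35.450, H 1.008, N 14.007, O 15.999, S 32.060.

102.13 g/mol

First, the molecular formula is C5H10O2 (counting implicit H from valence).
  C: 5 × 12.011 = 60.055
  H: 10 × 1.008 = 10.080
  O: 2 × 15.999 = 31.998
Sum: 5×12.011 + 10×1.008 + 2×15.999 = 102.133 → 102.13 g/mol.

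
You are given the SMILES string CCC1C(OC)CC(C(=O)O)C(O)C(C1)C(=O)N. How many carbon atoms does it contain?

Count every carbon token in the SMILES (each C, including those in ring-closure positions and inside branches).
Carbon count: 12.

12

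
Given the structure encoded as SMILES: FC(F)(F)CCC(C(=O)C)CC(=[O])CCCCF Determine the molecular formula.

C12H18F4O2

Walk through each heavy atom and fill implicit hydrogens from standard valence (C 4, N 3, O 2, S 2, halogen 1):
  atom 1: F (halogen, monovalent) → 0 H
  atom 2: C, bond orders sum to 4 (valence 4) → 0 H
  atom 3: F (halogen, monovalent) → 0 H
  atom 4: F (halogen, monovalent) → 0 H
  atom 5: C, bond orders sum to 2 (valence 4) → 2 H
  atom 6: C, bond orders sum to 2 (valence 4) → 2 H
  atom 7: C, bond orders sum to 3 (valence 4) → 1 H
  atom 8: C, bond orders sum to 4 (valence 4) → 0 H
  atom 9: O, bond orders sum to 2 (valence 2) → 0 H
  atom 10: C, bond orders sum to 1 (valence 4) → 3 H
  atom 11: C, bond orders sum to 2 (valence 4) → 2 H
  atom 12: C, bond orders sum to 4 (valence 4) → 0 H
  atom 13: O with explicit H count 0
  atom 14: C, bond orders sum to 2 (valence 4) → 2 H
  atom 15: C, bond orders sum to 2 (valence 4) → 2 H
  atom 16: C, bond orders sum to 2 (valence 4) → 2 H
  atom 17: C, bond orders sum to 2 (valence 4) → 2 H
  atom 18: F (halogen, monovalent) → 0 H
Totals → C:12, H:18, F:4, O:2.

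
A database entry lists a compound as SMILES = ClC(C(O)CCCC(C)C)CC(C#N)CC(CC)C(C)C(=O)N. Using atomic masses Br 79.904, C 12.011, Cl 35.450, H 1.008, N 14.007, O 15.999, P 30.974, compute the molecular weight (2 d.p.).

First, the molecular formula is C18H33ClN2O2 (counting implicit H from valence).
  C: 18 × 12.011 = 216.198
  Cl: 1 × 35.450 = 35.450
  H: 33 × 1.008 = 33.264
  N: 2 × 14.007 = 28.014
  O: 2 × 15.999 = 31.998
Sum: 18×12.011 + 1×35.450 + 33×1.008 + 2×14.007 + 2×15.999 = 344.924 → 344.92 g/mol.

344.92 g/mol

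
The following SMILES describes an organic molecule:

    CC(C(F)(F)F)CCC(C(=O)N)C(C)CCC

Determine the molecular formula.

Walk through each heavy atom and fill implicit hydrogens from standard valence (C 4, N 3, O 2, S 2, halogen 1):
  atom 1: C, bond orders sum to 1 (valence 4) → 3 H
  atom 2: C, bond orders sum to 3 (valence 4) → 1 H
  atom 3: C, bond orders sum to 4 (valence 4) → 0 H
  atom 4: F (halogen, monovalent) → 0 H
  atom 5: F (halogen, monovalent) → 0 H
  atom 6: F (halogen, monovalent) → 0 H
  atom 7: C, bond orders sum to 2 (valence 4) → 2 H
  atom 8: C, bond orders sum to 2 (valence 4) → 2 H
  atom 9: C, bond orders sum to 3 (valence 4) → 1 H
  atom 10: C, bond orders sum to 4 (valence 4) → 0 H
  atom 11: O, bond orders sum to 2 (valence 2) → 0 H
  atom 12: N, bond orders sum to 1 (valence 3) → 2 H
  atom 13: C, bond orders sum to 3 (valence 4) → 1 H
  atom 14: C, bond orders sum to 1 (valence 4) → 3 H
  atom 15: C, bond orders sum to 2 (valence 4) → 2 H
  atom 16: C, bond orders sum to 2 (valence 4) → 2 H
  atom 17: C, bond orders sum to 1 (valence 4) → 3 H
Totals → C:12, H:22, F:3, N:1, O:1.

C12H22F3NO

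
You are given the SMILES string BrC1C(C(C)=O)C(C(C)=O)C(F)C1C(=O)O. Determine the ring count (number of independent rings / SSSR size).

In SMILES, each pair of matching ring-closure digits denotes one ring-closing bond; the number of such bonds equals the number of independent rings.
Ring-closure bonds here: 1.

1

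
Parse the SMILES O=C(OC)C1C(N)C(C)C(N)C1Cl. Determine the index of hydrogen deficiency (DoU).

Molecular formula: C8H15ClN2O2.
DoU = (2C + 2 + N − H − X) / 2, where X is the halogen count and O/S are ignored.
    = (2·8 + 2 + 2 − 15 − 1) / 2 = 4 / 2 = 2.

2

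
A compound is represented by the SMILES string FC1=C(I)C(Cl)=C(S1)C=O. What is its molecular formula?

C5HClFIOS

Walk through each heavy atom and fill implicit hydrogens from standard valence (C 4, N 3, O 2, S 2, halogen 1):
  atom 1: F (halogen, monovalent) → 0 H
  atom 2: C, bond orders sum to 4 (valence 4) → 0 H
  atom 3: C, bond orders sum to 4 (valence 4) → 0 H
  atom 4: I (halogen, monovalent) → 0 H
  atom 5: C, bond orders sum to 4 (valence 4) → 0 H
  atom 6: Cl (halogen, monovalent) → 0 H
  atom 7: C, bond orders sum to 4 (valence 4) → 0 H
  atom 8: S, bond orders sum to 2 (valence 2) → 0 H
  atom 9: C, bond orders sum to 3 (valence 4) → 1 H
  atom 10: O, bond orders sum to 2 (valence 2) → 0 H
Totals → C:5, H:1, Cl:1, F:1, I:1, O:1, S:1.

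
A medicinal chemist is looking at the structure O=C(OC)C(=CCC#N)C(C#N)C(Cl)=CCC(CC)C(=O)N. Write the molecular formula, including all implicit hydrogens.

Walk through each heavy atom and fill implicit hydrogens from standard valence (C 4, N 3, O 2, S 2, halogen 1):
  atom 1: O, bond orders sum to 2 (valence 2) → 0 H
  atom 2: C, bond orders sum to 4 (valence 4) → 0 H
  atom 3: O, bond orders sum to 2 (valence 2) → 0 H
  atom 4: C, bond orders sum to 1 (valence 4) → 3 H
  atom 5: C, bond orders sum to 4 (valence 4) → 0 H
  atom 6: C, bond orders sum to 3 (valence 4) → 1 H
  atom 7: C, bond orders sum to 2 (valence 4) → 2 H
  atom 8: C, bond orders sum to 4 (valence 4) → 0 H
  atom 9: N, bond orders sum to 3 (valence 3) → 0 H
  atom 10: C, bond orders sum to 3 (valence 4) → 1 H
  atom 11: C, bond orders sum to 4 (valence 4) → 0 H
  atom 12: N, bond orders sum to 3 (valence 3) → 0 H
  atom 13: C, bond orders sum to 4 (valence 4) → 0 H
  atom 14: Cl (halogen, monovalent) → 0 H
  atom 15: C, bond orders sum to 3 (valence 4) → 1 H
  atom 16: C, bond orders sum to 2 (valence 4) → 2 H
  atom 17: C, bond orders sum to 3 (valence 4) → 1 H
  atom 18: C, bond orders sum to 2 (valence 4) → 2 H
  atom 19: C, bond orders sum to 1 (valence 4) → 3 H
  atom 20: C, bond orders sum to 4 (valence 4) → 0 H
  atom 21: O, bond orders sum to 2 (valence 2) → 0 H
  atom 22: N, bond orders sum to 1 (valence 3) → 2 H
Totals → C:15, H:18, Cl:1, N:3, O:3.
In Hill order: C15H18ClN3O3.

C15H18ClN3O3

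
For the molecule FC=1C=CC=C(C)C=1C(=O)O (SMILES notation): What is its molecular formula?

C8H7FO2

Walk through each heavy atom and fill implicit hydrogens from standard valence (C 4, N 3, O 2, S 2, halogen 1):
  atom 1: F (halogen, monovalent) → 0 H
  atom 2: C, bond orders sum to 4 (valence 4) → 0 H
  atom 3: C, bond orders sum to 3 (valence 4) → 1 H
  atom 4: C, bond orders sum to 3 (valence 4) → 1 H
  atom 5: C, bond orders sum to 3 (valence 4) → 1 H
  atom 6: C, bond orders sum to 4 (valence 4) → 0 H
  atom 7: C, bond orders sum to 1 (valence 4) → 3 H
  atom 8: C, bond orders sum to 4 (valence 4) → 0 H
  atom 9: C, bond orders sum to 4 (valence 4) → 0 H
  atom 10: O, bond orders sum to 2 (valence 2) → 0 H
  atom 11: O, bond orders sum to 1 (valence 2) → 1 H
Totals → C:8, H:7, F:1, O:2.
In Hill order: C8H7FO2.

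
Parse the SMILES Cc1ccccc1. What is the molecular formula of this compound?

C7H8

Walk through each heavy atom and fill implicit hydrogens from standard valence (C 4, N 3, O 2, S 2, halogen 1); for lowercase aromatic atoms, an aromatic c carries 1 H when it has two neighbours and 0 H with three, and aromatic n carries 0 H:
  atom 1: C, bond orders sum to 1 (valence 4) → 3 H
  atom 2: aromatic c, 3 neighbours → 0 H
  atom 3: aromatic c, 2 neighbours → 1 H
  atom 4: aromatic c, 2 neighbours → 1 H
  atom 5: aromatic c, 2 neighbours → 1 H
  atom 6: aromatic c, 2 neighbours → 1 H
  atom 7: aromatic c, 2 neighbours → 1 H
Totals → C:7, H:8.
In Hill order: C7H8.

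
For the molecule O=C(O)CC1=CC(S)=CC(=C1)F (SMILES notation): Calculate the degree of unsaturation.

Molecular formula: C8H7FO2S.
DoU = (2C + 2 + N − H − X) / 2, where X is the halogen count and O/S are ignored.
    = (2·8 + 2 + 0 − 7 − 1) / 2 = 10 / 2 = 5.

5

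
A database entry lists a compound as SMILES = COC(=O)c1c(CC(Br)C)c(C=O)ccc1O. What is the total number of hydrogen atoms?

13

Walk through each heavy atom and fill implicit hydrogens from standard valence (C 4, N 3, O 2, S 2, halogen 1); for lowercase aromatic atoms, an aromatic c carries 1 H when it has two neighbours and 0 H with three, and aromatic n carries 0 H:
  atom 1: C, bond orders sum to 1 (valence 4) → 3 H
  atom 2: O, bond orders sum to 2 (valence 2) → 0 H
  atom 3: C, bond orders sum to 4 (valence 4) → 0 H
  atom 4: O, bond orders sum to 2 (valence 2) → 0 H
  atom 5: aromatic c, 3 neighbours → 0 H
  atom 6: aromatic c, 3 neighbours → 0 H
  atom 7: C, bond orders sum to 2 (valence 4) → 2 H
  atom 8: C, bond orders sum to 3 (valence 4) → 1 H
  atom 9: Br (halogen, monovalent) → 0 H
  atom 10: C, bond orders sum to 1 (valence 4) → 3 H
  atom 11: aromatic c, 3 neighbours → 0 H
  atom 12: C, bond orders sum to 3 (valence 4) → 1 H
  atom 13: O, bond orders sum to 2 (valence 2) → 0 H
  atom 14: aromatic c, 2 neighbours → 1 H
  atom 15: aromatic c, 2 neighbours → 1 H
  atom 16: aromatic c, 3 neighbours → 0 H
  atom 17: O, bond orders sum to 1 (valence 2) → 1 H
Total hydrogens: 13.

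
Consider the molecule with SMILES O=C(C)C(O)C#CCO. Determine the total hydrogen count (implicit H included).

Walk through each heavy atom and fill implicit hydrogens from standard valence (C 4, N 3, O 2, S 2, halogen 1):
  atom 1: O, bond orders sum to 2 (valence 2) → 0 H
  atom 2: C, bond orders sum to 4 (valence 4) → 0 H
  atom 3: C, bond orders sum to 1 (valence 4) → 3 H
  atom 4: C, bond orders sum to 3 (valence 4) → 1 H
  atom 5: O, bond orders sum to 1 (valence 2) → 1 H
  atom 6: C, bond orders sum to 4 (valence 4) → 0 H
  atom 7: C, bond orders sum to 4 (valence 4) → 0 H
  atom 8: C, bond orders sum to 2 (valence 4) → 2 H
  atom 9: O, bond orders sum to 1 (valence 2) → 1 H
Total hydrogens: 8.

8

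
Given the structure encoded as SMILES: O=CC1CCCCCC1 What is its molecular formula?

C8H14O

Walk through each heavy atom and fill implicit hydrogens from standard valence (C 4, N 3, O 2, S 2, halogen 1):
  atom 1: O, bond orders sum to 2 (valence 2) → 0 H
  atom 2: C, bond orders sum to 3 (valence 4) → 1 H
  atom 3: C, bond orders sum to 3 (valence 4) → 1 H
  atom 4: C, bond orders sum to 2 (valence 4) → 2 H
  atom 5: C, bond orders sum to 2 (valence 4) → 2 H
  atom 6: C, bond orders sum to 2 (valence 4) → 2 H
  atom 7: C, bond orders sum to 2 (valence 4) → 2 H
  atom 8: C, bond orders sum to 2 (valence 4) → 2 H
  atom 9: C, bond orders sum to 2 (valence 4) → 2 H
Totals → C:8, H:14, O:1.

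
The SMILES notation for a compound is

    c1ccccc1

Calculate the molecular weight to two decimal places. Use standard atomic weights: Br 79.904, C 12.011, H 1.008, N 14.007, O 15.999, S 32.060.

First, the molecular formula is C6H6 (counting implicit H from valence).
  C: 6 × 12.011 = 72.066
  H: 6 × 1.008 = 6.048
Sum: 6×12.011 + 6×1.008 = 78.114 → 78.11 g/mol.

78.11 g/mol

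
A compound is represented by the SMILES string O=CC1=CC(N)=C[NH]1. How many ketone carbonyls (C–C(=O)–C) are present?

Scan the SMILES for the ketone motif — none present.
Groups that are present: 1 aldehyde, 1 primary amine.

0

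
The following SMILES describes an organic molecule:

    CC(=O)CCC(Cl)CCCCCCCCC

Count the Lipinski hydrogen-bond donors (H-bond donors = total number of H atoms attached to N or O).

Donors: find every N or O and count the H atoms it carries.
  atom 3 (O): bond orders sum to 2 → 0 H
Lipinski HBD = 0.

0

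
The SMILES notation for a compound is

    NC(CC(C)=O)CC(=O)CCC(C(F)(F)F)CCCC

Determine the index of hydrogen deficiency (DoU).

2

Degree of unsaturation = (number of rings) + (number of π bonds).
Ring closures in the SMILES: 0.
π bonds: 2 double bonds (each 1 DoU) → 2 DoU from unsaturation.
Total DoU = 0 + 2 = 2.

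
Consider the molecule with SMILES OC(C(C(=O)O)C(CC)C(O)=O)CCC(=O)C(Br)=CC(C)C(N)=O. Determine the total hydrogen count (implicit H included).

Walk through each heavy atom and fill implicit hydrogens from standard valence (C 4, N 3, O 2, S 2, halogen 1):
  atom 1: O, bond orders sum to 1 (valence 2) → 1 H
  atom 2: C, bond orders sum to 3 (valence 4) → 1 H
  atom 3: C, bond orders sum to 3 (valence 4) → 1 H
  atom 4: C, bond orders sum to 4 (valence 4) → 0 H
  atom 5: O, bond orders sum to 2 (valence 2) → 0 H
  atom 6: O, bond orders sum to 1 (valence 2) → 1 H
  atom 7: C, bond orders sum to 3 (valence 4) → 1 H
  atom 8: C, bond orders sum to 2 (valence 4) → 2 H
  atom 9: C, bond orders sum to 1 (valence 4) → 3 H
  atom 10: C, bond orders sum to 4 (valence 4) → 0 H
  atom 11: O, bond orders sum to 1 (valence 2) → 1 H
  atom 12: O, bond orders sum to 2 (valence 2) → 0 H
  atom 13: C, bond orders sum to 2 (valence 4) → 2 H
  atom 14: C, bond orders sum to 2 (valence 4) → 2 H
  atom 15: C, bond orders sum to 4 (valence 4) → 0 H
  atom 16: O, bond orders sum to 2 (valence 2) → 0 H
  atom 17: C, bond orders sum to 4 (valence 4) → 0 H
  atom 18: Br (halogen, monovalent) → 0 H
  atom 19: C, bond orders sum to 3 (valence 4) → 1 H
  atom 20: C, bond orders sum to 3 (valence 4) → 1 H
  atom 21: C, bond orders sum to 1 (valence 4) → 3 H
  atom 22: C, bond orders sum to 4 (valence 4) → 0 H
  atom 23: N, bond orders sum to 1 (valence 3) → 2 H
  atom 24: O, bond orders sum to 2 (valence 2) → 0 H
Total hydrogens: 22.

22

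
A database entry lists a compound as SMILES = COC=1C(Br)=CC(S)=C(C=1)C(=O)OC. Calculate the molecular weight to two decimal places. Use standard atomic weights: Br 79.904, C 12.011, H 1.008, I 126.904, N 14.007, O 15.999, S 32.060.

277.13 g/mol

First, the molecular formula is C9H9BrO3S (counting implicit H from valence).
  Br: 1 × 79.904 = 79.904
  C: 9 × 12.011 = 108.099
  H: 9 × 1.008 = 9.072
  O: 3 × 15.999 = 47.997
  S: 1 × 32.060 = 32.060
Sum: 1×79.904 + 9×12.011 + 9×1.008 + 3×15.999 + 1×32.060 = 277.132 → 277.13 g/mol.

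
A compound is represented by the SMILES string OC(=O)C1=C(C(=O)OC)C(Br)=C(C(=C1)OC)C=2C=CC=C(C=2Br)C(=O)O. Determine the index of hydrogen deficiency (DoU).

11

Degree of unsaturation = (number of rings) + (number of π bonds).
Ring closures in the SMILES: 2.
π bonds: 9 double bonds (each 1 DoU) → 9 DoU from unsaturation.
Total DoU = 2 + 9 = 11.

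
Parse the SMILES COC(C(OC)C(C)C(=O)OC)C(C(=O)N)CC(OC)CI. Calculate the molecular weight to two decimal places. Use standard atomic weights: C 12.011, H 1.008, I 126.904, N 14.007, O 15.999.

431.27 g/mol

First, the molecular formula is C14H26INO6 (counting implicit H from valence).
  C: 14 × 12.011 = 168.154
  H: 26 × 1.008 = 26.208
  I: 1 × 126.904 = 126.904
  N: 1 × 14.007 = 14.007
  O: 6 × 15.999 = 95.994
Sum: 14×12.011 + 26×1.008 + 1×126.904 + 1×14.007 + 6×15.999 = 431.267 → 431.27 g/mol.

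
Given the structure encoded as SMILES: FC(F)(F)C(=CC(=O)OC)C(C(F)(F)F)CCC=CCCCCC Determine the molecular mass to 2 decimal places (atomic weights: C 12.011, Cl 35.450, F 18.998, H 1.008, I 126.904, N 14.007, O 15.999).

360.34 g/mol

First, the molecular formula is C16H22F6O2 (counting implicit H from valence).
  C: 16 × 12.011 = 192.176
  F: 6 × 18.998 = 113.988
  H: 22 × 1.008 = 22.176
  O: 2 × 15.999 = 31.998
Sum: 16×12.011 + 6×18.998 + 22×1.008 + 2×15.999 = 360.338 → 360.34 g/mol.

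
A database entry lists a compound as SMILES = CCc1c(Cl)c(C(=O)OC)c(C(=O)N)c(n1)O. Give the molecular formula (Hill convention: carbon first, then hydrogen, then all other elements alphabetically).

C10H11ClN2O4

Walk through each heavy atom and fill implicit hydrogens from standard valence (C 4, N 3, O 2, S 2, halogen 1); for lowercase aromatic atoms, an aromatic c carries 1 H when it has two neighbours and 0 H with three, and aromatic n carries 0 H:
  atom 1: C, bond orders sum to 1 (valence 4) → 3 H
  atom 2: C, bond orders sum to 2 (valence 4) → 2 H
  atom 3: aromatic c, 3 neighbours → 0 H
  atom 4: aromatic c, 3 neighbours → 0 H
  atom 5: Cl (halogen, monovalent) → 0 H
  atom 6: aromatic c, 3 neighbours → 0 H
  atom 7: C, bond orders sum to 4 (valence 4) → 0 H
  atom 8: O, bond orders sum to 2 (valence 2) → 0 H
  atom 9: O, bond orders sum to 2 (valence 2) → 0 H
  atom 10: C, bond orders sum to 1 (valence 4) → 3 H
  atom 11: aromatic c, 3 neighbours → 0 H
  atom 12: C, bond orders sum to 4 (valence 4) → 0 H
  atom 13: O, bond orders sum to 2 (valence 2) → 0 H
  atom 14: N, bond orders sum to 1 (valence 3) → 2 H
  atom 15: aromatic c, 3 neighbours → 0 H
  atom 16: aromatic n, 2 neighbours → 0 H
  atom 17: O, bond orders sum to 1 (valence 2) → 1 H
Totals → C:10, H:11, Cl:1, N:2, O:4.
In Hill order: C10H11ClN2O4.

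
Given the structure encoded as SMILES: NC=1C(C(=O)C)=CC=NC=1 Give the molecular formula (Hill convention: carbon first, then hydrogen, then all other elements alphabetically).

Walk through each heavy atom and fill implicit hydrogens from standard valence (C 4, N 3, O 2, S 2, halogen 1):
  atom 1: N, bond orders sum to 1 (valence 3) → 2 H
  atom 2: C, bond orders sum to 4 (valence 4) → 0 H
  atom 3: C, bond orders sum to 4 (valence 4) → 0 H
  atom 4: C, bond orders sum to 4 (valence 4) → 0 H
  atom 5: O, bond orders sum to 2 (valence 2) → 0 H
  atom 6: C, bond orders sum to 1 (valence 4) → 3 H
  atom 7: C, bond orders sum to 3 (valence 4) → 1 H
  atom 8: C, bond orders sum to 3 (valence 4) → 1 H
  atom 9: N, bond orders sum to 3 (valence 3) → 0 H
  atom 10: C, bond orders sum to 3 (valence 4) → 1 H
Totals → C:7, H:8, N:2, O:1.

C7H8N2O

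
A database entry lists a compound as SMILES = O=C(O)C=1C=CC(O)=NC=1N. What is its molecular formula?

C6H6N2O3

Walk through each heavy atom and fill implicit hydrogens from standard valence (C 4, N 3, O 2, S 2, halogen 1):
  atom 1: O, bond orders sum to 2 (valence 2) → 0 H
  atom 2: C, bond orders sum to 4 (valence 4) → 0 H
  atom 3: O, bond orders sum to 1 (valence 2) → 1 H
  atom 4: C, bond orders sum to 4 (valence 4) → 0 H
  atom 5: C, bond orders sum to 3 (valence 4) → 1 H
  atom 6: C, bond orders sum to 3 (valence 4) → 1 H
  atom 7: C, bond orders sum to 4 (valence 4) → 0 H
  atom 8: O, bond orders sum to 1 (valence 2) → 1 H
  atom 9: N, bond orders sum to 3 (valence 3) → 0 H
  atom 10: C, bond orders sum to 4 (valence 4) → 0 H
  atom 11: N, bond orders sum to 1 (valence 3) → 2 H
Totals → C:6, H:6, N:2, O:3.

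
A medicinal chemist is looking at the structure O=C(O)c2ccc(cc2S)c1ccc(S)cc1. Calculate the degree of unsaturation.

Molecular formula: C13H10O2S2.
DoU = (2C + 2 + N − H − X) / 2, where X is the halogen count and O/S are ignored.
    = (2·13 + 2 + 0 − 10 − 0) / 2 = 18 / 2 = 9.

9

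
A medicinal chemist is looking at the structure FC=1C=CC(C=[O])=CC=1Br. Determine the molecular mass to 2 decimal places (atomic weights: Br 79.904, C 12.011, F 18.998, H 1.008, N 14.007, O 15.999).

First, the molecular formula is C7H4BrFO (counting implicit H from valence).
  Br: 1 × 79.904 = 79.904
  C: 7 × 12.011 = 84.077
  F: 1 × 18.998 = 18.998
  H: 4 × 1.008 = 4.032
  O: 1 × 15.999 = 15.999
Sum: 1×79.904 + 7×12.011 + 1×18.998 + 4×1.008 + 1×15.999 = 203.010 → 203.01 g/mol.

203.01 g/mol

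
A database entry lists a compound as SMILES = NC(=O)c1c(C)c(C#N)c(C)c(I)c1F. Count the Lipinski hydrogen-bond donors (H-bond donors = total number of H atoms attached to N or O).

2

Donors: find every N or O and count the H atoms it carries.
  atom 1 (N): bond orders sum to 1 → 2 H
  atom 3 (O): bond orders sum to 2 → 0 H
  atom 9 (N): bond orders sum to 3 → 0 H
Lipinski HBD = 2.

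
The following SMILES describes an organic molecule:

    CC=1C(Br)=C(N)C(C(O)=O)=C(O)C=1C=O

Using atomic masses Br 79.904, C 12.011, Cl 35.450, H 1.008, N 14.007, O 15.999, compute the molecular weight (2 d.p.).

274.07 g/mol

First, the molecular formula is C9H8BrNO4 (counting implicit H from valence).
  Br: 1 × 79.904 = 79.904
  C: 9 × 12.011 = 108.099
  H: 8 × 1.008 = 8.064
  N: 1 × 14.007 = 14.007
  O: 4 × 15.999 = 63.996
Sum: 1×79.904 + 9×12.011 + 8×1.008 + 1×14.007 + 4×15.999 = 274.070 → 274.07 g/mol.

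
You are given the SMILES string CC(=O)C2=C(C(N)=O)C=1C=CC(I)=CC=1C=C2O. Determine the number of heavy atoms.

18

Every atom symbol written in the SMILES (organic subset) is one heavy atom; implicit H are not written.
Heavy atoms by element → C:13, I:1, N:1, O:3.
Total: 18.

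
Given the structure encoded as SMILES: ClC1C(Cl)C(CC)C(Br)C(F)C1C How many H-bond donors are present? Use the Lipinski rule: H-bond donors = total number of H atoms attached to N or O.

0

Donors: find every N or O and count the H atoms it carries.
  (no N or O atoms present)
Lipinski HBD = 0.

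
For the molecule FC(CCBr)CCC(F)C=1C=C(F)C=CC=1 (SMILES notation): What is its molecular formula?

C12H14BrF3

Walk through each heavy atom and fill implicit hydrogens from standard valence (C 4, N 3, O 2, S 2, halogen 1):
  atom 1: F (halogen, monovalent) → 0 H
  atom 2: C, bond orders sum to 3 (valence 4) → 1 H
  atom 3: C, bond orders sum to 2 (valence 4) → 2 H
  atom 4: C, bond orders sum to 2 (valence 4) → 2 H
  atom 5: Br (halogen, monovalent) → 0 H
  atom 6: C, bond orders sum to 2 (valence 4) → 2 H
  atom 7: C, bond orders sum to 2 (valence 4) → 2 H
  atom 8: C, bond orders sum to 3 (valence 4) → 1 H
  atom 9: F (halogen, monovalent) → 0 H
  atom 10: C, bond orders sum to 4 (valence 4) → 0 H
  atom 11: C, bond orders sum to 3 (valence 4) → 1 H
  atom 12: C, bond orders sum to 4 (valence 4) → 0 H
  atom 13: F (halogen, monovalent) → 0 H
  atom 14: C, bond orders sum to 3 (valence 4) → 1 H
  atom 15: C, bond orders sum to 3 (valence 4) → 1 H
  atom 16: C, bond orders sum to 3 (valence 4) → 1 H
Totals → C:12, H:14, Br:1, F:3.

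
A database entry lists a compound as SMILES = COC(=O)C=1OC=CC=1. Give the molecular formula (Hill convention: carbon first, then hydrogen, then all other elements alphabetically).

C6H6O3

Walk through each heavy atom and fill implicit hydrogens from standard valence (C 4, N 3, O 2, S 2, halogen 1):
  atom 1: C, bond orders sum to 1 (valence 4) → 3 H
  atom 2: O, bond orders sum to 2 (valence 2) → 0 H
  atom 3: C, bond orders sum to 4 (valence 4) → 0 H
  atom 4: O, bond orders sum to 2 (valence 2) → 0 H
  atom 5: C, bond orders sum to 4 (valence 4) → 0 H
  atom 6: O, bond orders sum to 2 (valence 2) → 0 H
  atom 7: C, bond orders sum to 3 (valence 4) → 1 H
  atom 8: C, bond orders sum to 3 (valence 4) → 1 H
  atom 9: C, bond orders sum to 3 (valence 4) → 1 H
Totals → C:6, H:6, O:3.
In Hill order: C6H6O3.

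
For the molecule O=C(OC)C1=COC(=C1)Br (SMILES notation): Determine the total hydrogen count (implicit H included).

5

Walk through each heavy atom and fill implicit hydrogens from standard valence (C 4, N 3, O 2, S 2, halogen 1):
  atom 1: O, bond orders sum to 2 (valence 2) → 0 H
  atom 2: C, bond orders sum to 4 (valence 4) → 0 H
  atom 3: O, bond orders sum to 2 (valence 2) → 0 H
  atom 4: C, bond orders sum to 1 (valence 4) → 3 H
  atom 5: C, bond orders sum to 4 (valence 4) → 0 H
  atom 6: C, bond orders sum to 3 (valence 4) → 1 H
  atom 7: O, bond orders sum to 2 (valence 2) → 0 H
  atom 8: C, bond orders sum to 4 (valence 4) → 0 H
  atom 9: C, bond orders sum to 3 (valence 4) → 1 H
  atom 10: Br (halogen, monovalent) → 0 H
Total hydrogens: 5.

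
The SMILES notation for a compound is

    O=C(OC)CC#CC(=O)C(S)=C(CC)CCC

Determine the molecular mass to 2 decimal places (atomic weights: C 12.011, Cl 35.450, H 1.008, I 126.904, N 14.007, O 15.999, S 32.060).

254.34 g/mol

First, the molecular formula is C13H18O3S (counting implicit H from valence).
  C: 13 × 12.011 = 156.143
  H: 18 × 1.008 = 18.144
  O: 3 × 15.999 = 47.997
  S: 1 × 32.060 = 32.060
Sum: 13×12.011 + 18×1.008 + 3×15.999 + 1×32.060 = 254.344 → 254.34 g/mol.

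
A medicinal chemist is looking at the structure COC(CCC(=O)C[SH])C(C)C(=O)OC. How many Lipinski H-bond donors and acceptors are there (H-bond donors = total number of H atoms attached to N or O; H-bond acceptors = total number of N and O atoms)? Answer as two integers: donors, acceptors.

Donors: find every N or O and count the H atoms it carries.
  atom 2 (O): bond orders sum to 2 → 0 H
  atom 7 (O): bond orders sum to 2 → 0 H
  atom 13 (O): bond orders sum to 2 → 0 H
  atom 14 (O): bond orders sum to 2 → 0 H
Lipinski HBD = 0.
Acceptors: N atoms = 0, O atoms = 4 → HBA = 4.

0, 4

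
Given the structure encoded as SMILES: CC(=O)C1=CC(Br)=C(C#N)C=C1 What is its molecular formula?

Walk through each heavy atom and fill implicit hydrogens from standard valence (C 4, N 3, O 2, S 2, halogen 1):
  atom 1: C, bond orders sum to 1 (valence 4) → 3 H
  atom 2: C, bond orders sum to 4 (valence 4) → 0 H
  atom 3: O, bond orders sum to 2 (valence 2) → 0 H
  atom 4: C, bond orders sum to 4 (valence 4) → 0 H
  atom 5: C, bond orders sum to 3 (valence 4) → 1 H
  atom 6: C, bond orders sum to 4 (valence 4) → 0 H
  atom 7: Br (halogen, monovalent) → 0 H
  atom 8: C, bond orders sum to 4 (valence 4) → 0 H
  atom 9: C, bond orders sum to 4 (valence 4) → 0 H
  atom 10: N, bond orders sum to 3 (valence 3) → 0 H
  atom 11: C, bond orders sum to 3 (valence 4) → 1 H
  atom 12: C, bond orders sum to 3 (valence 4) → 1 H
Totals → C:9, H:6, Br:1, N:1, O:1.

C9H6BrNO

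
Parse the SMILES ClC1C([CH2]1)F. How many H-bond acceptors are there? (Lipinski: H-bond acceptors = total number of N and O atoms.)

N atoms: 0; O atoms: 0.
Lipinski HBA = 0 + 0 = 0.

0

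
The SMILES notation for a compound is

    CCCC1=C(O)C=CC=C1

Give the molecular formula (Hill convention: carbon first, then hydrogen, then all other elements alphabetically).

Walk through each heavy atom and fill implicit hydrogens from standard valence (C 4, N 3, O 2, S 2, halogen 1):
  atom 1: C, bond orders sum to 1 (valence 4) → 3 H
  atom 2: C, bond orders sum to 2 (valence 4) → 2 H
  atom 3: C, bond orders sum to 2 (valence 4) → 2 H
  atom 4: C, bond orders sum to 4 (valence 4) → 0 H
  atom 5: C, bond orders sum to 4 (valence 4) → 0 H
  atom 6: O, bond orders sum to 1 (valence 2) → 1 H
  atom 7: C, bond orders sum to 3 (valence 4) → 1 H
  atom 8: C, bond orders sum to 3 (valence 4) → 1 H
  atom 9: C, bond orders sum to 3 (valence 4) → 1 H
  atom 10: C, bond orders sum to 3 (valence 4) → 1 H
Totals → C:9, H:12, O:1.

C9H12O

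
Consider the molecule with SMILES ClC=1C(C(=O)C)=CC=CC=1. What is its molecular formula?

Walk through each heavy atom and fill implicit hydrogens from standard valence (C 4, N 3, O 2, S 2, halogen 1):
  atom 1: Cl (halogen, monovalent) → 0 H
  atom 2: C, bond orders sum to 4 (valence 4) → 0 H
  atom 3: C, bond orders sum to 4 (valence 4) → 0 H
  atom 4: C, bond orders sum to 4 (valence 4) → 0 H
  atom 5: O, bond orders sum to 2 (valence 2) → 0 H
  atom 6: C, bond orders sum to 1 (valence 4) → 3 H
  atom 7: C, bond orders sum to 3 (valence 4) → 1 H
  atom 8: C, bond orders sum to 3 (valence 4) → 1 H
  atom 9: C, bond orders sum to 3 (valence 4) → 1 H
  atom 10: C, bond orders sum to 3 (valence 4) → 1 H
Totals → C:8, H:7, Cl:1, O:1.
In Hill order: C8H7ClO.

C8H7ClO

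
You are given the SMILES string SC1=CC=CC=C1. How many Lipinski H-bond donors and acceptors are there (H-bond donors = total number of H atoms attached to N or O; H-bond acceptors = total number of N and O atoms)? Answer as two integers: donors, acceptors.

Donors: find every N or O and count the H atoms it carries.
  (no N or O atoms present)
Lipinski HBD = 0.
Acceptors: N atoms = 0, O atoms = 0 → HBA = 0.

0, 0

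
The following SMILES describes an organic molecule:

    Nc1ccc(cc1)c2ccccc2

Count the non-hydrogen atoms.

13

Every atom symbol written in the SMILES (organic subset) is one heavy atom; implicit H are not written.
Heavy atoms by element → C:12, N:1.
Total: 13.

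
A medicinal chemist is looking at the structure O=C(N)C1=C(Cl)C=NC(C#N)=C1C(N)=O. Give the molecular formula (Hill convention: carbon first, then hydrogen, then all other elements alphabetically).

Walk through each heavy atom and fill implicit hydrogens from standard valence (C 4, N 3, O 2, S 2, halogen 1):
  atom 1: O, bond orders sum to 2 (valence 2) → 0 H
  atom 2: C, bond orders sum to 4 (valence 4) → 0 H
  atom 3: N, bond orders sum to 1 (valence 3) → 2 H
  atom 4: C, bond orders sum to 4 (valence 4) → 0 H
  atom 5: C, bond orders sum to 4 (valence 4) → 0 H
  atom 6: Cl (halogen, monovalent) → 0 H
  atom 7: C, bond orders sum to 3 (valence 4) → 1 H
  atom 8: N, bond orders sum to 3 (valence 3) → 0 H
  atom 9: C, bond orders sum to 4 (valence 4) → 0 H
  atom 10: C, bond orders sum to 4 (valence 4) → 0 H
  atom 11: N, bond orders sum to 3 (valence 3) → 0 H
  atom 12: C, bond orders sum to 4 (valence 4) → 0 H
  atom 13: C, bond orders sum to 4 (valence 4) → 0 H
  atom 14: N, bond orders sum to 1 (valence 3) → 2 H
  atom 15: O, bond orders sum to 2 (valence 2) → 0 H
Totals → C:8, H:5, Cl:1, N:4, O:2.
In Hill order: C8H5ClN4O2.

C8H5ClN4O2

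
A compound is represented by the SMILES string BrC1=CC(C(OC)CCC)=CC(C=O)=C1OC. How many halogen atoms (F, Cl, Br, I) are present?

Halogen atoms appear at heavy-atom position 1 (1×Br).
Other groups present: 1 aldehyde, 2 ether.
Halogen count: 1.

1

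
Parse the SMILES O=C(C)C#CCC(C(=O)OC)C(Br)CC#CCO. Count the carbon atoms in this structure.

Count every carbon token in the SMILES (each C, including those in ring-closure positions and inside branches).
Carbon count: 13.

13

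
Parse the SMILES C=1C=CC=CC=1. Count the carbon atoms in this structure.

Count every carbon token in the SMILES (each C, including those in ring-closure positions and inside branches).
Carbon count: 6.

6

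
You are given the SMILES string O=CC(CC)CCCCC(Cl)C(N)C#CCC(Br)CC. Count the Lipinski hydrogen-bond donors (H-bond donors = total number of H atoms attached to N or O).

2

Donors: find every N or O and count the H atoms it carries.
  atom 1 (O): bond orders sum to 2 → 0 H
  atom 13 (N): bond orders sum to 1 → 2 H
Lipinski HBD = 2.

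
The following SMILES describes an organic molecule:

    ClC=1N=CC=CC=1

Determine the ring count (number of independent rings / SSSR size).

1

In SMILES, each pair of matching ring-closure digits denotes one ring-closing bond; the number of such bonds equals the number of independent rings.
Ring-closure bonds here: 1.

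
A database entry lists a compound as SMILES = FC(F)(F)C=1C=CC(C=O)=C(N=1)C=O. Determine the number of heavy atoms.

14

Every atom symbol written in the SMILES (organic subset) is one heavy atom; implicit H are not written.
Heavy atoms by element → C:8, F:3, N:1, O:2.
Total: 14.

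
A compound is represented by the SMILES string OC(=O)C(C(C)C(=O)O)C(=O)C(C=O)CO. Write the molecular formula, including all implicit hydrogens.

C9H12O7

Walk through each heavy atom and fill implicit hydrogens from standard valence (C 4, N 3, O 2, S 2, halogen 1):
  atom 1: O, bond orders sum to 1 (valence 2) → 1 H
  atom 2: C, bond orders sum to 4 (valence 4) → 0 H
  atom 3: O, bond orders sum to 2 (valence 2) → 0 H
  atom 4: C, bond orders sum to 3 (valence 4) → 1 H
  atom 5: C, bond orders sum to 3 (valence 4) → 1 H
  atom 6: C, bond orders sum to 1 (valence 4) → 3 H
  atom 7: C, bond orders sum to 4 (valence 4) → 0 H
  atom 8: O, bond orders sum to 2 (valence 2) → 0 H
  atom 9: O, bond orders sum to 1 (valence 2) → 1 H
  atom 10: C, bond orders sum to 4 (valence 4) → 0 H
  atom 11: O, bond orders sum to 2 (valence 2) → 0 H
  atom 12: C, bond orders sum to 3 (valence 4) → 1 H
  atom 13: C, bond orders sum to 3 (valence 4) → 1 H
  atom 14: O, bond orders sum to 2 (valence 2) → 0 H
  atom 15: C, bond orders sum to 2 (valence 4) → 2 H
  atom 16: O, bond orders sum to 1 (valence 2) → 1 H
Totals → C:9, H:12, O:7.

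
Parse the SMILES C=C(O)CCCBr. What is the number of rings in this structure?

In SMILES, each pair of matching ring-closure digits denotes one ring-closing bond; the number of such bonds equals the number of independent rings.
Ring-closure bonds here: 0.

0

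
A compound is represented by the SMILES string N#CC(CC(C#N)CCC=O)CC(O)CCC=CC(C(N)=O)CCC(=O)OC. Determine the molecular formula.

C20H29N3O5

Walk through each heavy atom and fill implicit hydrogens from standard valence (C 4, N 3, O 2, S 2, halogen 1):
  atom 1: N, bond orders sum to 3 (valence 3) → 0 H
  atom 2: C, bond orders sum to 4 (valence 4) → 0 H
  atom 3: C, bond orders sum to 3 (valence 4) → 1 H
  atom 4: C, bond orders sum to 2 (valence 4) → 2 H
  atom 5: C, bond orders sum to 3 (valence 4) → 1 H
  atom 6: C, bond orders sum to 4 (valence 4) → 0 H
  atom 7: N, bond orders sum to 3 (valence 3) → 0 H
  atom 8: C, bond orders sum to 2 (valence 4) → 2 H
  atom 9: C, bond orders sum to 2 (valence 4) → 2 H
  atom 10: C, bond orders sum to 3 (valence 4) → 1 H
  atom 11: O, bond orders sum to 2 (valence 2) → 0 H
  atom 12: C, bond orders sum to 2 (valence 4) → 2 H
  atom 13: C, bond orders sum to 3 (valence 4) → 1 H
  atom 14: O, bond orders sum to 1 (valence 2) → 1 H
  atom 15: C, bond orders sum to 2 (valence 4) → 2 H
  atom 16: C, bond orders sum to 2 (valence 4) → 2 H
  atom 17: C, bond orders sum to 3 (valence 4) → 1 H
  atom 18: C, bond orders sum to 3 (valence 4) → 1 H
  atom 19: C, bond orders sum to 3 (valence 4) → 1 H
  atom 20: C, bond orders sum to 4 (valence 4) → 0 H
  atom 21: N, bond orders sum to 1 (valence 3) → 2 H
  atom 22: O, bond orders sum to 2 (valence 2) → 0 H
  atom 23: C, bond orders sum to 2 (valence 4) → 2 H
  atom 24: C, bond orders sum to 2 (valence 4) → 2 H
  atom 25: C, bond orders sum to 4 (valence 4) → 0 H
  atom 26: O, bond orders sum to 2 (valence 2) → 0 H
  atom 27: O, bond orders sum to 2 (valence 2) → 0 H
  atom 28: C, bond orders sum to 1 (valence 4) → 3 H
Totals → C:20, H:29, N:3, O:5.
In Hill order: C20H29N3O5.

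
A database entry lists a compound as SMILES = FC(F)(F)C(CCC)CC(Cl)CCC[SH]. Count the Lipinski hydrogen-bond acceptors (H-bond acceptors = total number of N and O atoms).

0

N atoms: 0; O atoms: 0.
Lipinski HBA = 0 + 0 = 0.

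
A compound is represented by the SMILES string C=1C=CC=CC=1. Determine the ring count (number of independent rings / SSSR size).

In SMILES, each pair of matching ring-closure digits denotes one ring-closing bond; the number of such bonds equals the number of independent rings.
Ring-closure bonds here: 1.

1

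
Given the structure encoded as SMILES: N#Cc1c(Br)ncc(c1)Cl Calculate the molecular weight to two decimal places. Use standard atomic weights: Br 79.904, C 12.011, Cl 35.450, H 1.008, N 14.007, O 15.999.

217.45 g/mol

First, the molecular formula is C6H2BrClN2 (counting implicit H from valence).
  Br: 1 × 79.904 = 79.904
  C: 6 × 12.011 = 72.066
  Cl: 1 × 35.450 = 35.450
  H: 2 × 1.008 = 2.016
  N: 2 × 14.007 = 28.014
Sum: 1×79.904 + 6×12.011 + 1×35.450 + 2×1.008 + 2×14.007 = 217.450 → 217.45 g/mol.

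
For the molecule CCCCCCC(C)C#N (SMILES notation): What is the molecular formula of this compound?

C9H17N

Walk through each heavy atom and fill implicit hydrogens from standard valence (C 4, N 3, O 2, S 2, halogen 1):
  atom 1: C, bond orders sum to 1 (valence 4) → 3 H
  atom 2: C, bond orders sum to 2 (valence 4) → 2 H
  atom 3: C, bond orders sum to 2 (valence 4) → 2 H
  atom 4: C, bond orders sum to 2 (valence 4) → 2 H
  atom 5: C, bond orders sum to 2 (valence 4) → 2 H
  atom 6: C, bond orders sum to 2 (valence 4) → 2 H
  atom 7: C, bond orders sum to 3 (valence 4) → 1 H
  atom 8: C, bond orders sum to 1 (valence 4) → 3 H
  atom 9: C, bond orders sum to 4 (valence 4) → 0 H
  atom 10: N, bond orders sum to 3 (valence 3) → 0 H
Totals → C:9, H:17, N:1.
In Hill order: C9H17N.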